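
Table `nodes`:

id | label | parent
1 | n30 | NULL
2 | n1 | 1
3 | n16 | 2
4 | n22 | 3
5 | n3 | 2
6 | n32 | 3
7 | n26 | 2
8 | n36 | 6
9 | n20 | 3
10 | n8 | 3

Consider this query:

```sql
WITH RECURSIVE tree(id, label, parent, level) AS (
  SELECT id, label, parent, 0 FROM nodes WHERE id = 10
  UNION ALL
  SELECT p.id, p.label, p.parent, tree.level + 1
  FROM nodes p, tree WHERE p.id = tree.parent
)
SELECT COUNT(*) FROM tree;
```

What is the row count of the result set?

4

Base: id=10 (n8), parent=3, level 0.
Iteration 1: join on id=3 -> n16 (id 3, parent=2, level 1).
Iteration 2: join on id=2 -> n1 (id 2, parent=1, level 2).
Iteration 3: join on id=1 -> n30 (id 1, parent=NULL, level 3).
Iteration 4: parent is NULL; no match; recursion stops.
Total rows emitted: 4.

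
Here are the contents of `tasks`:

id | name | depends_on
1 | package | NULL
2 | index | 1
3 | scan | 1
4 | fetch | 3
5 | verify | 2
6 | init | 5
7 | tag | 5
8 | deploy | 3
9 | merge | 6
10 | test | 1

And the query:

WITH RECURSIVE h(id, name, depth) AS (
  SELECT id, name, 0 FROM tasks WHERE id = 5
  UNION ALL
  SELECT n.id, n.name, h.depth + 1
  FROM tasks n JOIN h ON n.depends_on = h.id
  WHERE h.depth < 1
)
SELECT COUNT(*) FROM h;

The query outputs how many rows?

Base: id=5 (verify) at depth 0.
Iteration 1: rows with depends_on in {5} -> init (id 6, depth 1), tag (id 7, depth 1).
Iteration 2: depth < 1 fails for all current rows; recursion stops.
Total rows emitted: 3.

3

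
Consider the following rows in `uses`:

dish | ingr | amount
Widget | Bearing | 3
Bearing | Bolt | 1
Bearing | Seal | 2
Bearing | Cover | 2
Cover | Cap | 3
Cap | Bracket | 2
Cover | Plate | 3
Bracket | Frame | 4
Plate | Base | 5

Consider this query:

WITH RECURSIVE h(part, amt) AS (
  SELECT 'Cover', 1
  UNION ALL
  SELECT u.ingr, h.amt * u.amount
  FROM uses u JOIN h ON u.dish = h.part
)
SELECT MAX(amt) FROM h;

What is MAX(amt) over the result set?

24

Base: (Cover, amt=1).
Iteration 1: components of {Cover} -> Cap = 1*3 = 3, Plate = 1*3 = 3.
Iteration 2: components of {Cap,Plate} -> Base = 3*5 = 15, Bracket = 3*2 = 6.
Iteration 3: components of {Base,Bracket} -> Frame = 6*4 = 24.
Iteration 4: no further components; recursion stops.
amt values: 1, 3, 3, 6, 15, 24; the maximum is 24.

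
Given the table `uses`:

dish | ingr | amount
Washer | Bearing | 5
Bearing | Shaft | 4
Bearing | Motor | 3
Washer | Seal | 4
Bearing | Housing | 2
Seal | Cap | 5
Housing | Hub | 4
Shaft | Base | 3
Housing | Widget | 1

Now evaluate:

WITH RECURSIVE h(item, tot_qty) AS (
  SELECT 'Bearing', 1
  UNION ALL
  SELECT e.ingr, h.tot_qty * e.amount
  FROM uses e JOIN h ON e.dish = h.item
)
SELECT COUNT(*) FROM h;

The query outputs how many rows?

7

Base: (Bearing, tot_qty=1).
Iteration 1: components of {Bearing} -> Housing = 1*2 = 2, Motor = 1*3 = 3, Shaft = 1*4 = 4.
Iteration 2: components of {Housing,Motor,Shaft} -> Base = 4*3 = 12, Hub = 2*4 = 8, Widget = 2*1 = 2.
Iteration 3: no further components; recursion stops.
Total rows emitted: 7.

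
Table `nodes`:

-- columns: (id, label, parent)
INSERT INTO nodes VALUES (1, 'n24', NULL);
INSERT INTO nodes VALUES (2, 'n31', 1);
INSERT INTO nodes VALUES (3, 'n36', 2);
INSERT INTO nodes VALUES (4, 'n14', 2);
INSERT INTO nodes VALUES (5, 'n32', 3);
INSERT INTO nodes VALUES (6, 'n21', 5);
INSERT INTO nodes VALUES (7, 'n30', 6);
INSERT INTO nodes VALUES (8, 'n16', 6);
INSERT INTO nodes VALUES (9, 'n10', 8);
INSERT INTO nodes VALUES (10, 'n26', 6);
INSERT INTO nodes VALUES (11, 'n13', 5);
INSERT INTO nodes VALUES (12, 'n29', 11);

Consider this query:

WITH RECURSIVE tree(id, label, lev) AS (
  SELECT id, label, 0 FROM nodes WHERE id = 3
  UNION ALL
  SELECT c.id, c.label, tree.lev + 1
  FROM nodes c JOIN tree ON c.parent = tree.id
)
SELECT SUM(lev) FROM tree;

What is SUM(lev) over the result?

Base: id=3 (n36) at lev 0.
Iteration 1: rows with parent in {3} -> n32 (id 5, lev 1).
Iteration 2: rows with parent in {5} -> n21 (id 6, lev 2), n13 (id 11, lev 2).
Iteration 3: rows with parent in {6,11} -> n30 (id 7, lev 3), n16 (id 8, lev 3), n26 (id 10, lev 3), n29 (id 12, lev 3).
Iteration 4: rows with parent in {7,8,10,12} -> n10 (id 9, lev 4).
Iteration 5: no rows with parent in {9}; recursion stops.
SUM(lev) = 0 + 1 + 2 + 2 + 3 + 3 + 3 + 3 + 4 = 21.

21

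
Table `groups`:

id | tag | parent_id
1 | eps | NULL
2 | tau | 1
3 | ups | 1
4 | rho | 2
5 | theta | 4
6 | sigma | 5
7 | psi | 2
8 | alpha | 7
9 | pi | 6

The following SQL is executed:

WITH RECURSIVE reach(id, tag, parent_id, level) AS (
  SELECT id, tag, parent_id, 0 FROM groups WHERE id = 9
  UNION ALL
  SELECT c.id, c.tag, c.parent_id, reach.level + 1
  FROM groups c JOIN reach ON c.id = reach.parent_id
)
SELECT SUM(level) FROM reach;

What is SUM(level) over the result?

15

Base: id=9 (pi), parent_id=6, level 0.
Iteration 1: join on id=6 -> sigma (id 6, parent_id=5, level 1).
Iteration 2: join on id=5 -> theta (id 5, parent_id=4, level 2).
Iteration 3: join on id=4 -> rho (id 4, parent_id=2, level 3).
Iteration 4: join on id=2 -> tau (id 2, parent_id=1, level 4).
Iteration 5: join on id=1 -> eps (id 1, parent_id=NULL, level 5).
Iteration 6: parent_id is NULL; no match; recursion stops.
SUM(level) = 0 + 1 + 2 + 3 + 4 + 5 = 15.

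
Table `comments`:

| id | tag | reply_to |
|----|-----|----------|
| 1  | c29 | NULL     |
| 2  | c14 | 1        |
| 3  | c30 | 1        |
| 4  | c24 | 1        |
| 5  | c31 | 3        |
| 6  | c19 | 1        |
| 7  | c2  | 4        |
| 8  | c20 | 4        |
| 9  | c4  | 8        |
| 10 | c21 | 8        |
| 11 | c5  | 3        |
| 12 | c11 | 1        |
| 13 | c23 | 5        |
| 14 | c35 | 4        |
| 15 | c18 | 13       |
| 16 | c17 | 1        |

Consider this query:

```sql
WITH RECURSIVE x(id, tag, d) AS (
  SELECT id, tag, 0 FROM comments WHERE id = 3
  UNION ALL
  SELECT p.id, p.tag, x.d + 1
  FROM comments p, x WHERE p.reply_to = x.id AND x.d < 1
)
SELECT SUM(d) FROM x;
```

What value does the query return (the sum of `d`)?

Base: id=3 (c30) at d 0.
Iteration 1: rows with reply_to in {3} -> c31 (id 5, d 1), c5 (id 11, d 1).
Iteration 2: d < 1 fails for all current rows; recursion stops.
SUM(d) = 0 + 1 + 1 = 2.

2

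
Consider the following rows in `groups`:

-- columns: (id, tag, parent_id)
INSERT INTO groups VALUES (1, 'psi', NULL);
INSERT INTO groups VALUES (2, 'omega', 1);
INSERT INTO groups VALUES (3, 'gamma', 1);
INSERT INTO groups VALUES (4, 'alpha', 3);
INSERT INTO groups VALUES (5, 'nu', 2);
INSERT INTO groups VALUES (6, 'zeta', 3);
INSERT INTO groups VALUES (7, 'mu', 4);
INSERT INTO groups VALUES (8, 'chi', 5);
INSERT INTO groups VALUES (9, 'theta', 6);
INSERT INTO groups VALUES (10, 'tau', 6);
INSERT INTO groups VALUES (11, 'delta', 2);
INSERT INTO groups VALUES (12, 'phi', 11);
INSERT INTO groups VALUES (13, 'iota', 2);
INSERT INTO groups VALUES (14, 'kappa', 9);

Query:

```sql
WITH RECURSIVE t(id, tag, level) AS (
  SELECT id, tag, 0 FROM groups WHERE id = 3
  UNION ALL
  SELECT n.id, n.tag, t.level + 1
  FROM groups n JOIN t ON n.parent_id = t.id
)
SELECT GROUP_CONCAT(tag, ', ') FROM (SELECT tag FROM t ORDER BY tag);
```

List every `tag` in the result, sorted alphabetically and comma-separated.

Base: id=3 (gamma) at level 0.
Iteration 1: rows with parent_id in {3} -> alpha (id 4, level 1), zeta (id 6, level 1).
Iteration 2: rows with parent_id in {4,6} -> mu (id 7, level 2), theta (id 9, level 2), tau (id 10, level 2).
Iteration 3: rows with parent_id in {7,9,10} -> kappa (id 14, level 3).
Iteration 4: no rows with parent_id in {14}; recursion stops.

alpha, gamma, kappa, mu, tau, theta, zeta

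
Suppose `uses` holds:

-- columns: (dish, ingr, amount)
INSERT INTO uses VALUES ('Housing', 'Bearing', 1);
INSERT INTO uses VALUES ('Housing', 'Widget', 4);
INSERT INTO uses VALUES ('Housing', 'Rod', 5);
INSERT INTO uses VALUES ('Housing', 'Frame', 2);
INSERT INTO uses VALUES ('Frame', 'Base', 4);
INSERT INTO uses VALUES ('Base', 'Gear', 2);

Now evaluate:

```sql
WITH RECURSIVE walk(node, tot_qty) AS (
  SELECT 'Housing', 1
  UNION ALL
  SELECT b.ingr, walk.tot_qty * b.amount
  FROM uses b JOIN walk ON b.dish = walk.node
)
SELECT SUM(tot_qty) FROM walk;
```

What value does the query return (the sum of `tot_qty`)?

37

Base: (Housing, tot_qty=1).
Iteration 1: components of {Housing} -> Bearing = 1*1 = 1, Frame = 1*2 = 2, Rod = 1*5 = 5, Widget = 1*4 = 4.
Iteration 2: components of {Bearing,Frame,Rod,Widget} -> Base = 2*4 = 8.
Iteration 3: components of {Base} -> Gear = 8*2 = 16.
Iteration 4: no further components; recursion stops.
SUM(tot_qty) = 1 + 1 + 4 + 5 + 2 + 8 + 16 = 37.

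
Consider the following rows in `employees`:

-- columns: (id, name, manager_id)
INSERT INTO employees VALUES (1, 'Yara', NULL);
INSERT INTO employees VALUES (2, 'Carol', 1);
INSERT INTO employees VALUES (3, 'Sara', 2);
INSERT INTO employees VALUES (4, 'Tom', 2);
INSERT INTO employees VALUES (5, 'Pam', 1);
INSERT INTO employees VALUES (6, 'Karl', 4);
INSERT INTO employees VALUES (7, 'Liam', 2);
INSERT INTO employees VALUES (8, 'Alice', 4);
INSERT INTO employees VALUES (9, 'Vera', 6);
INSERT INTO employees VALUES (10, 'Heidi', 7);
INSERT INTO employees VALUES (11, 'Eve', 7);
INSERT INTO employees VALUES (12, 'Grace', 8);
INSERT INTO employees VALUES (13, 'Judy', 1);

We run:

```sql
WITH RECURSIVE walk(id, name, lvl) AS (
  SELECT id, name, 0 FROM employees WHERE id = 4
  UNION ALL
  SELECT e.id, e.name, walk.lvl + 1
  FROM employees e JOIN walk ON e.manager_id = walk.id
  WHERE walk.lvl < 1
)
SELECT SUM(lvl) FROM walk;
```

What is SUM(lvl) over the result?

Base: id=4 (Tom) at lvl 0.
Iteration 1: rows with manager_id in {4} -> Karl (id 6, lvl 1), Alice (id 8, lvl 1).
Iteration 2: lvl < 1 fails for all current rows; recursion stops.
SUM(lvl) = 0 + 1 + 1 = 2.

2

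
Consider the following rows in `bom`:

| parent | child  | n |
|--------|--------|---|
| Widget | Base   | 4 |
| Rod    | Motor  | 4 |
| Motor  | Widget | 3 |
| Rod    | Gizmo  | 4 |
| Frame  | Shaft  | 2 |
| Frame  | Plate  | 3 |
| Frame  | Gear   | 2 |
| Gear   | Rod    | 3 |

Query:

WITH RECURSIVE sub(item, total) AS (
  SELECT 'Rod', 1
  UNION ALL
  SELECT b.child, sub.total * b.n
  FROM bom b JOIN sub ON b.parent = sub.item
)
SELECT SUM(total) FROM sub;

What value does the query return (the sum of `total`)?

69

Base: (Rod, total=1).
Iteration 1: components of {Rod} -> Gizmo = 1*4 = 4, Motor = 1*4 = 4.
Iteration 2: components of {Gizmo,Motor} -> Widget = 4*3 = 12.
Iteration 3: components of {Widget} -> Base = 12*4 = 48.
Iteration 4: no further components; recursion stops.
SUM(total) = 1 + 4 + 4 + 12 + 48 = 69.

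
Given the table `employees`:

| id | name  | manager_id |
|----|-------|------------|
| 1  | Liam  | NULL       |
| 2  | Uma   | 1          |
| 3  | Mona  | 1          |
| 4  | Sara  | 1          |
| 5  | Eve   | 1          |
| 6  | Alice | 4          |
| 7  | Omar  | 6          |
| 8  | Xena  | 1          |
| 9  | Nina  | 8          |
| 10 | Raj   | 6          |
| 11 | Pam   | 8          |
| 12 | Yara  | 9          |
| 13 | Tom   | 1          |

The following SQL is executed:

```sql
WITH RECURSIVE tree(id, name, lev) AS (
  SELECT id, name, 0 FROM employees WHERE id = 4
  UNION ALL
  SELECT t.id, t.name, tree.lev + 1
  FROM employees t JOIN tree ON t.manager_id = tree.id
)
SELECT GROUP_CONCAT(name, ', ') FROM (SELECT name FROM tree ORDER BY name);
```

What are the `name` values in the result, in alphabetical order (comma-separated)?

Base: id=4 (Sara) at lev 0.
Iteration 1: rows with manager_id in {4} -> Alice (id 6, lev 1).
Iteration 2: rows with manager_id in {6} -> Omar (id 7, lev 2), Raj (id 10, lev 2).
Iteration 3: no rows with manager_id in {7,10}; recursion stops.

Alice, Omar, Raj, Sara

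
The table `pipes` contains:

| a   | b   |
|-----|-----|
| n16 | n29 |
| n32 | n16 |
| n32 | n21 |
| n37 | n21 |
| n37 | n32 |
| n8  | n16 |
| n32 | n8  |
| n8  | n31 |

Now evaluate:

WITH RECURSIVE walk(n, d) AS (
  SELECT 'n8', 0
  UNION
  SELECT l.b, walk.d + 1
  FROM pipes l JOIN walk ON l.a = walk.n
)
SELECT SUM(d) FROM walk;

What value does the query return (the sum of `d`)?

4

Base: (n8, d=0).
Iteration 1: edges from {n8} -> (n16, d=1), (n31, d=1).
Iteration 2: edges from {n16,n31} -> (n29, d=2).
Iteration 3: no outgoing edges from {n29}; recursion stops.
SUM(d) = 0 + 1 + 1 + 2 = 4.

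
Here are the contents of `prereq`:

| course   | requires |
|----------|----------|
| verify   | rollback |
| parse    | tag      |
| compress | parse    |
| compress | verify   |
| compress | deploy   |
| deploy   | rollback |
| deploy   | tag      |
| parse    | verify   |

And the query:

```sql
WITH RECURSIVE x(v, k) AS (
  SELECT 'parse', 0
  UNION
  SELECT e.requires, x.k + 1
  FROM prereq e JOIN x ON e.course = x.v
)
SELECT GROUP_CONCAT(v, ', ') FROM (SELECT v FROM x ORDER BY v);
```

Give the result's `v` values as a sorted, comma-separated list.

Base: (parse, k=0).
Iteration 1: edges from {parse} -> (tag, k=1), (verify, k=1).
Iteration 2: edges from {tag,verify} -> (rollback, k=2).
Iteration 3: no outgoing edges from {rollback}; recursion stops.

parse, rollback, tag, verify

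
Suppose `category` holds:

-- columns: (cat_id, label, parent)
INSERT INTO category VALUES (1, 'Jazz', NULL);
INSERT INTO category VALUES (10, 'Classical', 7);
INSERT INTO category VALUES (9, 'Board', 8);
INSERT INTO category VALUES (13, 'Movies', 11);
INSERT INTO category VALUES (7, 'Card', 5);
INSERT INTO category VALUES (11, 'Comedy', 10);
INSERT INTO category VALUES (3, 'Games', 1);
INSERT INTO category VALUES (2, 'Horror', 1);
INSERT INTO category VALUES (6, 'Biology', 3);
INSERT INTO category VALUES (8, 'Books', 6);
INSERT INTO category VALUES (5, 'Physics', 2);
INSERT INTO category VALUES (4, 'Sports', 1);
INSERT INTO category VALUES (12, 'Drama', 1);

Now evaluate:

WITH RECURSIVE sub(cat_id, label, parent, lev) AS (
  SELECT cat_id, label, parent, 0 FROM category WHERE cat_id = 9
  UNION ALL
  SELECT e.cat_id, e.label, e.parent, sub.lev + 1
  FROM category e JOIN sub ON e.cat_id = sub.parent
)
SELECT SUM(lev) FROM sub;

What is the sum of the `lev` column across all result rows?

Base: cat_id=9 (Board), parent=8, lev 0.
Iteration 1: join on cat_id=8 -> Books (id 8, parent=6, lev 1).
Iteration 2: join on cat_id=6 -> Biology (id 6, parent=3, lev 2).
Iteration 3: join on cat_id=3 -> Games (id 3, parent=1, lev 3).
Iteration 4: join on cat_id=1 -> Jazz (id 1, parent=NULL, lev 4).
Iteration 5: parent is NULL; no match; recursion stops.
SUM(lev) = 0 + 1 + 2 + 3 + 4 = 10.

10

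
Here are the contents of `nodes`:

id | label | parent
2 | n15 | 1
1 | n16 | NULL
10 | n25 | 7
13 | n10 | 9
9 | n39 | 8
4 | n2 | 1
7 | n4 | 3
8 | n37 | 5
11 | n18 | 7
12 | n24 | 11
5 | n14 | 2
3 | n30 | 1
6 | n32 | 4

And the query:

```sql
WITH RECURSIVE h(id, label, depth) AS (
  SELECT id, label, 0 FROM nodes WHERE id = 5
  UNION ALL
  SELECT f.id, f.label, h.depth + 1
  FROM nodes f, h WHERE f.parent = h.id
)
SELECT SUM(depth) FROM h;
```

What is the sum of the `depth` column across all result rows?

Base: id=5 (n14) at depth 0.
Iteration 1: rows with parent in {5} -> n37 (id 8, depth 1).
Iteration 2: rows with parent in {8} -> n39 (id 9, depth 2).
Iteration 3: rows with parent in {9} -> n10 (id 13, depth 3).
Iteration 4: no rows with parent in {13}; recursion stops.
SUM(depth) = 0 + 1 + 2 + 3 = 6.

6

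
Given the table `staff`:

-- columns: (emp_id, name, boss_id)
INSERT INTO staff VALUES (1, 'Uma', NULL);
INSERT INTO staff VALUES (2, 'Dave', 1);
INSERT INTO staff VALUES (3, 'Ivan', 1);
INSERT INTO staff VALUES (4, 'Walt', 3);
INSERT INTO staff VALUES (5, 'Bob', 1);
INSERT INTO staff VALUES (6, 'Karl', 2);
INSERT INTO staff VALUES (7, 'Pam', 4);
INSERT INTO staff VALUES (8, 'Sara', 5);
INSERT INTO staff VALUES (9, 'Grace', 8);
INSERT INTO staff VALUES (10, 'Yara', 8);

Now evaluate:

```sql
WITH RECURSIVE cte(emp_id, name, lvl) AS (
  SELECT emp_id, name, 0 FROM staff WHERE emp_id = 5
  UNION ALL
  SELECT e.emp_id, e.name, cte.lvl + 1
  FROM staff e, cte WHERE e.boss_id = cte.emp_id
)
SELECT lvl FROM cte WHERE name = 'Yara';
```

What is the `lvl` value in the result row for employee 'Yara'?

Base: emp_id=5 (Bob) at lvl 0.
Iteration 1: rows with boss_id in {5} -> Sara (id 8, lvl 1).
Iteration 2: rows with boss_id in {8} -> Grace (id 9, lvl 2), Yara (id 10, lvl 2).
Iteration 3: no rows with boss_id in {9,10}; recursion stops.

2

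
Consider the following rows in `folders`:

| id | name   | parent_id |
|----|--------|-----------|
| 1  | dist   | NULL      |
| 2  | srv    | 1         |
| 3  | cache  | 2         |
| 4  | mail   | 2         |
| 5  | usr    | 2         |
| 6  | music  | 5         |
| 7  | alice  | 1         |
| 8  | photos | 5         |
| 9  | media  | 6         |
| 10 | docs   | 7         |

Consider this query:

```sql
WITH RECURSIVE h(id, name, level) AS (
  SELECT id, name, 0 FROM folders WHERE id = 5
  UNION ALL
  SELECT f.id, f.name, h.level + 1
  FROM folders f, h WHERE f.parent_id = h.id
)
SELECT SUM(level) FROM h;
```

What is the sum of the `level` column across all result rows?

4

Base: id=5 (usr) at level 0.
Iteration 1: rows with parent_id in {5} -> music (id 6, level 1), photos (id 8, level 1).
Iteration 2: rows with parent_id in {6,8} -> media (id 9, level 2).
Iteration 3: no rows with parent_id in {9}; recursion stops.
SUM(level) = 0 + 1 + 1 + 2 = 4.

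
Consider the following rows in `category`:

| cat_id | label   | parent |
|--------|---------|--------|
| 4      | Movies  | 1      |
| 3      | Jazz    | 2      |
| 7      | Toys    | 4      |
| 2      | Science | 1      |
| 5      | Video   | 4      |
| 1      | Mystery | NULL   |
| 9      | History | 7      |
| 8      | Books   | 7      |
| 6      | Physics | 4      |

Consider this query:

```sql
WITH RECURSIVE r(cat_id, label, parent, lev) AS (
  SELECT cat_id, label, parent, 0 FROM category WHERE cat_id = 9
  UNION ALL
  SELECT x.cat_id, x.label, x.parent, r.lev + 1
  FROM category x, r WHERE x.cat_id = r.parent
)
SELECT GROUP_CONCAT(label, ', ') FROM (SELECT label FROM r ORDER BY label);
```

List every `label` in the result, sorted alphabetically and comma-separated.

History, Movies, Mystery, Toys

Base: cat_id=9 (History), parent=7, lev 0.
Iteration 1: join on cat_id=7 -> Toys (id 7, parent=4, lev 1).
Iteration 2: join on cat_id=4 -> Movies (id 4, parent=1, lev 2).
Iteration 3: join on cat_id=1 -> Mystery (id 1, parent=NULL, lev 3).
Iteration 4: parent is NULL; no match; recursion stops.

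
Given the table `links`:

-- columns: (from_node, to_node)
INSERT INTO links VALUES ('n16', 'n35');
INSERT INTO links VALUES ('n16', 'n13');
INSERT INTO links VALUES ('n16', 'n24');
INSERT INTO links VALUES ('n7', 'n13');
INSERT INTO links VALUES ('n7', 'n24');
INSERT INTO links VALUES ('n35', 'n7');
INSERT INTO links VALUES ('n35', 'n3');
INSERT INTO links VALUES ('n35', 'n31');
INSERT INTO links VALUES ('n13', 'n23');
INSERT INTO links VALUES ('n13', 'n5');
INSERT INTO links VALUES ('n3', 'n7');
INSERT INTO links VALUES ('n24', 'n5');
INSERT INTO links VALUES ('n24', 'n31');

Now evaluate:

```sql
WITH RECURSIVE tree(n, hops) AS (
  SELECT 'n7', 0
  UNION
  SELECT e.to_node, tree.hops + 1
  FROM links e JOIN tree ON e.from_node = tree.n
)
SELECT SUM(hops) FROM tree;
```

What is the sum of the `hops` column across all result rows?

8

Base: (n7, hops=0).
Iteration 1: edges from {n7} -> (n13, hops=1), (n24, hops=1).
Iteration 2: edges from {n13,n24} -> (n23, hops=2), (n31, hops=2), (n5, hops=2). [UNION drops 1 duplicate row(s)]
Iteration 3: no outgoing edges from {n23,n31,n5}; recursion stops.
SUM(hops) = 0 + 1 + 1 + 2 + 2 + 2 = 8.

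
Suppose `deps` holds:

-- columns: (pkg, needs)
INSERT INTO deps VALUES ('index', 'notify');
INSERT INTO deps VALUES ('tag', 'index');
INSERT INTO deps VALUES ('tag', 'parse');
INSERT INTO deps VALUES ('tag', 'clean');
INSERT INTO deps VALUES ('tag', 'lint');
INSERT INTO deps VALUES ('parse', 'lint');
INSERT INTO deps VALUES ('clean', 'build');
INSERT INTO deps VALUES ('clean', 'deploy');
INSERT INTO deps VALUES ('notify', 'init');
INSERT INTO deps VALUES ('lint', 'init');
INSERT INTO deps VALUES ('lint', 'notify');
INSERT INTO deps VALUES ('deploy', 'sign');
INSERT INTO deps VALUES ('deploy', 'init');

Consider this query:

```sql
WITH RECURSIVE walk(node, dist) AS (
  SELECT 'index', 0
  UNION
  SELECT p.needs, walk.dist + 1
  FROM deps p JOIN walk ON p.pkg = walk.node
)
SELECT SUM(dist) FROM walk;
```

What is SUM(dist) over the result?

3

Base: (index, dist=0).
Iteration 1: edges from {index} -> (notify, dist=1).
Iteration 2: edges from {notify} -> (init, dist=2).
Iteration 3: no outgoing edges from {init}; recursion stops.
SUM(dist) = 0 + 1 + 2 = 3.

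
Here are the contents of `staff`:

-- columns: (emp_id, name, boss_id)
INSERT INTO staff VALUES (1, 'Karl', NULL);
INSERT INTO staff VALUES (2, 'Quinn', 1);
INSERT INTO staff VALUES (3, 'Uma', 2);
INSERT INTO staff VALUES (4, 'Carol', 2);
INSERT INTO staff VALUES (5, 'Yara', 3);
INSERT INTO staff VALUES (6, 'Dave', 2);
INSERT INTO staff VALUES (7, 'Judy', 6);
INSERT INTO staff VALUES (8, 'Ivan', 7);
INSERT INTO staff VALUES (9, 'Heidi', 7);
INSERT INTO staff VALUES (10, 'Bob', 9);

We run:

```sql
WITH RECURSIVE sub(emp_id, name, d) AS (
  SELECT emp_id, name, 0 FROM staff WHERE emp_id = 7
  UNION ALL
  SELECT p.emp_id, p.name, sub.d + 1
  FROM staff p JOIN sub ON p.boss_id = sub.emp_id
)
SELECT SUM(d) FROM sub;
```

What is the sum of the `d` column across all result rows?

Base: emp_id=7 (Judy) at d 0.
Iteration 1: rows with boss_id in {7} -> Ivan (id 8, d 1), Heidi (id 9, d 1).
Iteration 2: rows with boss_id in {8,9} -> Bob (id 10, d 2).
Iteration 3: no rows with boss_id in {10}; recursion stops.
SUM(d) = 0 + 1 + 1 + 2 = 4.

4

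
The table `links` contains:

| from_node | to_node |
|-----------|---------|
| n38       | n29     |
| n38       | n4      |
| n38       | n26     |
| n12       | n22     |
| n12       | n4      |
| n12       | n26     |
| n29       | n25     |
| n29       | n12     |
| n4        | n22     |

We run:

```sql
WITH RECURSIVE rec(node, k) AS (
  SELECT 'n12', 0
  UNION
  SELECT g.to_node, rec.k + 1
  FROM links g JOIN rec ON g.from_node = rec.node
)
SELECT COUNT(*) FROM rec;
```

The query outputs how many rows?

Base: (n12, k=0).
Iteration 1: edges from {n12} -> (n22, k=1), (n26, k=1), (n4, k=1).
Iteration 2: edges from {n22,n26,n4} -> (n22, k=2).
Iteration 3: no outgoing edges from {n22}; recursion stops.
Total rows emitted: 5.

5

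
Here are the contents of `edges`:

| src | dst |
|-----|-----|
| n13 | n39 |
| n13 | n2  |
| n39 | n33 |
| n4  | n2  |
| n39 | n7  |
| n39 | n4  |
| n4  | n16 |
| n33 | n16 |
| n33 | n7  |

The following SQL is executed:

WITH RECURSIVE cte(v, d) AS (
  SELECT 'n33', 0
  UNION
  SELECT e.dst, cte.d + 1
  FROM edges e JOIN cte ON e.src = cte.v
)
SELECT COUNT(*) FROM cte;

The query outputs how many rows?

Base: (n33, d=0).
Iteration 1: edges from {n33} -> (n16, d=1), (n7, d=1).
Iteration 2: no outgoing edges from {n16,n7}; recursion stops.
Total rows emitted: 3.

3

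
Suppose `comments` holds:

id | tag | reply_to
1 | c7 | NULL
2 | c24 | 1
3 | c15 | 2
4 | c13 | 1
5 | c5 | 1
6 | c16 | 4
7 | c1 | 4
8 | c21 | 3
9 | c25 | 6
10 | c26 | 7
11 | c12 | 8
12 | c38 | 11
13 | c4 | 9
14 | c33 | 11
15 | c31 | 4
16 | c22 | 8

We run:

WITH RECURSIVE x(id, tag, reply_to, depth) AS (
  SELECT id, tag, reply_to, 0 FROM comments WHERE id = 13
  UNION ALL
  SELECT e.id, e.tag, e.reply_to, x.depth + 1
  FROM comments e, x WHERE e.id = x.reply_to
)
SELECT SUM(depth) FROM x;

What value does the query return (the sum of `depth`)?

10

Base: id=13 (c4), reply_to=9, depth 0.
Iteration 1: join on id=9 -> c25 (id 9, reply_to=6, depth 1).
Iteration 2: join on id=6 -> c16 (id 6, reply_to=4, depth 2).
Iteration 3: join on id=4 -> c13 (id 4, reply_to=1, depth 3).
Iteration 4: join on id=1 -> c7 (id 1, reply_to=NULL, depth 4).
Iteration 5: reply_to is NULL; no match; recursion stops.
SUM(depth) = 0 + 1 + 2 + 3 + 4 = 10.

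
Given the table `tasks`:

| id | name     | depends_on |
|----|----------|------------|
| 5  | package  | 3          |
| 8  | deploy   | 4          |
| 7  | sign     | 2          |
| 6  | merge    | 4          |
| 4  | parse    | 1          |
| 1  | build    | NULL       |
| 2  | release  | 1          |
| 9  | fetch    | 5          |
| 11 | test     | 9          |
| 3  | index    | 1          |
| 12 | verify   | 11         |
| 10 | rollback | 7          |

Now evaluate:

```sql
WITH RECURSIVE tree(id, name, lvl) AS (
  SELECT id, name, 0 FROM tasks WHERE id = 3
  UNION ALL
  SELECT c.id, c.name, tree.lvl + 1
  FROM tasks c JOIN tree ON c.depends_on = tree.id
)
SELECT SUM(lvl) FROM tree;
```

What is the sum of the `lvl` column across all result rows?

10

Base: id=3 (index) at lvl 0.
Iteration 1: rows with depends_on in {3} -> package (id 5, lvl 1).
Iteration 2: rows with depends_on in {5} -> fetch (id 9, lvl 2).
Iteration 3: rows with depends_on in {9} -> test (id 11, lvl 3).
Iteration 4: rows with depends_on in {11} -> verify (id 12, lvl 4).
Iteration 5: no rows with depends_on in {12}; recursion stops.
SUM(lvl) = 0 + 1 + 2 + 3 + 4 = 10.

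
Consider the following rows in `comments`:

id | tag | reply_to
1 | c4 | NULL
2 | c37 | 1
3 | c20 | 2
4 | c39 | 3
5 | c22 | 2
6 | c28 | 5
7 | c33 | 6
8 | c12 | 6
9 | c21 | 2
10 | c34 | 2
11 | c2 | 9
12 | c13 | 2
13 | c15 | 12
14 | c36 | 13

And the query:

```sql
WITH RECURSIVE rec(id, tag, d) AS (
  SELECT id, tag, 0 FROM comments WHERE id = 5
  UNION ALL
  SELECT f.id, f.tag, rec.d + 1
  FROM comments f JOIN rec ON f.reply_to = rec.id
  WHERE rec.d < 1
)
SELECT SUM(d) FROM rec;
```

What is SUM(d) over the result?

1

Base: id=5 (c22) at d 0.
Iteration 1: rows with reply_to in {5} -> c28 (id 6, d 1).
Iteration 2: d < 1 fails for all current rows; recursion stops.
SUM(d) = 0 + 1 = 1.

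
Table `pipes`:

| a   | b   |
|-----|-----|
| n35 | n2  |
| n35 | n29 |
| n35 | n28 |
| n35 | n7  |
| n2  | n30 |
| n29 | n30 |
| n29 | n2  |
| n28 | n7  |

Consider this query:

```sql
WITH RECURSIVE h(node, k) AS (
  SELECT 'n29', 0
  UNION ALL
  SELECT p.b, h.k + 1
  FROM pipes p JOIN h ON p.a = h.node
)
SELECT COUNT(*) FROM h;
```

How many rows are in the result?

4

Base: (n29, k=0).
Iteration 1: edges from {n29} -> (n2, k=1), (n30, k=1).
Iteration 2: edges from {n2,n30} -> (n30, k=2).
Iteration 3: no outgoing edges from {n30}; recursion stops.
Total rows emitted: 4.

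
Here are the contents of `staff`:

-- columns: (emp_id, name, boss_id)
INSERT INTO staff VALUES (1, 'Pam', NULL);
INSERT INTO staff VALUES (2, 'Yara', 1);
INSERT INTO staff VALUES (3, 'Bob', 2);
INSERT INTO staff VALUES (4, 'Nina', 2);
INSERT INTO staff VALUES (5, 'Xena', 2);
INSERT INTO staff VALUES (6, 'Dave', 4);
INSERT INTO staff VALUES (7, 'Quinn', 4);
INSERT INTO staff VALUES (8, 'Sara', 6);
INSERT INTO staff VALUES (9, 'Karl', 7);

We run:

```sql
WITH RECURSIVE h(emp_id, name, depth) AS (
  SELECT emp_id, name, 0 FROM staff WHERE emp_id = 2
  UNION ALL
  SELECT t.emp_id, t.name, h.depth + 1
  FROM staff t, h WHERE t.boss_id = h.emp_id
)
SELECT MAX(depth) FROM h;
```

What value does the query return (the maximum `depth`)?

Base: emp_id=2 (Yara) at depth 0.
Iteration 1: rows with boss_id in {2} -> Bob (id 3, depth 1), Nina (id 4, depth 1), Xena (id 5, depth 1).
Iteration 2: rows with boss_id in {3,4,5} -> Dave (id 6, depth 2), Quinn (id 7, depth 2).
Iteration 3: rows with boss_id in {6,7} -> Sara (id 8, depth 3), Karl (id 9, depth 3).
Iteration 4: no rows with boss_id in {8,9}; recursion stops.
depth values: 0, 1, 1, 1, 2, 2, 3, 3; the maximum is 3.

3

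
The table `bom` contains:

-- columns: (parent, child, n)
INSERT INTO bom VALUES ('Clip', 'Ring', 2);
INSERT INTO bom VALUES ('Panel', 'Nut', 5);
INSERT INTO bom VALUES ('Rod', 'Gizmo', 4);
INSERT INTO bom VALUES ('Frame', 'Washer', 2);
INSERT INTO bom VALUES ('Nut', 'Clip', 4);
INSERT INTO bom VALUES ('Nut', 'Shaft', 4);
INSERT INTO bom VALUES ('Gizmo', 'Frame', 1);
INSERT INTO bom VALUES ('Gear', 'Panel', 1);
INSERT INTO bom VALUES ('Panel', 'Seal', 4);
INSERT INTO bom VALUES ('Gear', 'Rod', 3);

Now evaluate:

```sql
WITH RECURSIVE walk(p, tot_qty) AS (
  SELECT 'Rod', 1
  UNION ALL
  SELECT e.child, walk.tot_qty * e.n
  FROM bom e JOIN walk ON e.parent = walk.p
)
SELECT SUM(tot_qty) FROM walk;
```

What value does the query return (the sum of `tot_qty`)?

17

Base: (Rod, tot_qty=1).
Iteration 1: components of {Rod} -> Gizmo = 1*4 = 4.
Iteration 2: components of {Gizmo} -> Frame = 4*1 = 4.
Iteration 3: components of {Frame} -> Washer = 4*2 = 8.
Iteration 4: no further components; recursion stops.
SUM(tot_qty) = 1 + 4 + 4 + 8 = 17.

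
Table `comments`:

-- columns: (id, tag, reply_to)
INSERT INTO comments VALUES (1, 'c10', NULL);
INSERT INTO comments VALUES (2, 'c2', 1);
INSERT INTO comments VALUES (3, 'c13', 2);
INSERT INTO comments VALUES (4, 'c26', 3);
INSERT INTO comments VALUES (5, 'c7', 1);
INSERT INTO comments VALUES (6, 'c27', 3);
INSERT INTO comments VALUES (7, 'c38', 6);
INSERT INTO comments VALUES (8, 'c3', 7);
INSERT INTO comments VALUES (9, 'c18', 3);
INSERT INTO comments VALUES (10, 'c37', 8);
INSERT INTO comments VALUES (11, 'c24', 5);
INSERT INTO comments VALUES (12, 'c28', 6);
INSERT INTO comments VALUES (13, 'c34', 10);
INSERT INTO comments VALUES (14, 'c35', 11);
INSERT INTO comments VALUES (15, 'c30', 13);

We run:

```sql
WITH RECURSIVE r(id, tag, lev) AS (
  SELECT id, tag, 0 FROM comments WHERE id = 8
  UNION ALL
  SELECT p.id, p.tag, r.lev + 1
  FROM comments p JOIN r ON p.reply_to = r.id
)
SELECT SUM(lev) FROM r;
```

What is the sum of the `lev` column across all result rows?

6

Base: id=8 (c3) at lev 0.
Iteration 1: rows with reply_to in {8} -> c37 (id 10, lev 1).
Iteration 2: rows with reply_to in {10} -> c34 (id 13, lev 2).
Iteration 3: rows with reply_to in {13} -> c30 (id 15, lev 3).
Iteration 4: no rows with reply_to in {15}; recursion stops.
SUM(lev) = 0 + 1 + 2 + 3 = 6.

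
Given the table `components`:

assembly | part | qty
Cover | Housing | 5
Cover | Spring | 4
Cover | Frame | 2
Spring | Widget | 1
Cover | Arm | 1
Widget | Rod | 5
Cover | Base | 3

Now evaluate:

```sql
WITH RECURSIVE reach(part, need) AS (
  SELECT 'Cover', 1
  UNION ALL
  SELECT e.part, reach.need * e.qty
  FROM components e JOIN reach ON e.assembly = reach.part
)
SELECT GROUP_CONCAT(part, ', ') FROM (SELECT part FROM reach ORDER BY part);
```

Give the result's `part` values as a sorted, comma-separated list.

Arm, Base, Cover, Frame, Housing, Rod, Spring, Widget

Base: (Cover, need=1).
Iteration 1: components of {Cover} -> Arm = 1*1 = 1, Base = 1*3 = 3, Frame = 1*2 = 2, Housing = 1*5 = 5, Spring = 1*4 = 4.
Iteration 2: components of {Arm,Base,Frame,Housing,Spring} -> Widget = 4*1 = 4.
Iteration 3: components of {Widget} -> Rod = 4*5 = 20.
Iteration 4: no further components; recursion stops.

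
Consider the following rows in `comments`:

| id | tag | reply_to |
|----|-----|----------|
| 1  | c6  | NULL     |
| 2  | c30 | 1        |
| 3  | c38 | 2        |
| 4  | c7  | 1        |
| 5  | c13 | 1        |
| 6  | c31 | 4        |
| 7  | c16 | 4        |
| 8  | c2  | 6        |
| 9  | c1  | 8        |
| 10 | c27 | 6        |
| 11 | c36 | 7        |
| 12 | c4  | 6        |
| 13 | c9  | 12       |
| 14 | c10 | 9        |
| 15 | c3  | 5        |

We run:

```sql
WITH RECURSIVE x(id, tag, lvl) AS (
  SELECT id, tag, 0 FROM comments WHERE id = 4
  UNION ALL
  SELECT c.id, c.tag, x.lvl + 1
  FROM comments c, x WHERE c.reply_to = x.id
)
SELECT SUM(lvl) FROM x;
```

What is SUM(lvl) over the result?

20

Base: id=4 (c7) at lvl 0.
Iteration 1: rows with reply_to in {4} -> c31 (id 6, lvl 1), c16 (id 7, lvl 1).
Iteration 2: rows with reply_to in {6,7} -> c2 (id 8, lvl 2), c27 (id 10, lvl 2), c36 (id 11, lvl 2), c4 (id 12, lvl 2).
Iteration 3: rows with reply_to in {8,10,11,12} -> c1 (id 9, lvl 3), c9 (id 13, lvl 3).
Iteration 4: rows with reply_to in {9,13} -> c10 (id 14, lvl 4).
Iteration 5: no rows with reply_to in {14}; recursion stops.
SUM(lvl) = 0 + 1 + 1 + 2 + 2 + 2 + 2 + 3 + 3 + 4 = 20.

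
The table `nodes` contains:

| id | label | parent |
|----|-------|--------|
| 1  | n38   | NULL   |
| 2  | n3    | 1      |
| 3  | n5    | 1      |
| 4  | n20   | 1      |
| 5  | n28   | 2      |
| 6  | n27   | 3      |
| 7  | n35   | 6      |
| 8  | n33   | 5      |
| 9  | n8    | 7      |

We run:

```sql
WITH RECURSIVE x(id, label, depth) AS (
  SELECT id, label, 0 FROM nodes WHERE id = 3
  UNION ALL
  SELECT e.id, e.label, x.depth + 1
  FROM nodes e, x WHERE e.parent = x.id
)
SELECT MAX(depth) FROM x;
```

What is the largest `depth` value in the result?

Base: id=3 (n5) at depth 0.
Iteration 1: rows with parent in {3} -> n27 (id 6, depth 1).
Iteration 2: rows with parent in {6} -> n35 (id 7, depth 2).
Iteration 3: rows with parent in {7} -> n8 (id 9, depth 3).
Iteration 4: no rows with parent in {9}; recursion stops.
depth values: 0, 1, 2, 3; the maximum is 3.

3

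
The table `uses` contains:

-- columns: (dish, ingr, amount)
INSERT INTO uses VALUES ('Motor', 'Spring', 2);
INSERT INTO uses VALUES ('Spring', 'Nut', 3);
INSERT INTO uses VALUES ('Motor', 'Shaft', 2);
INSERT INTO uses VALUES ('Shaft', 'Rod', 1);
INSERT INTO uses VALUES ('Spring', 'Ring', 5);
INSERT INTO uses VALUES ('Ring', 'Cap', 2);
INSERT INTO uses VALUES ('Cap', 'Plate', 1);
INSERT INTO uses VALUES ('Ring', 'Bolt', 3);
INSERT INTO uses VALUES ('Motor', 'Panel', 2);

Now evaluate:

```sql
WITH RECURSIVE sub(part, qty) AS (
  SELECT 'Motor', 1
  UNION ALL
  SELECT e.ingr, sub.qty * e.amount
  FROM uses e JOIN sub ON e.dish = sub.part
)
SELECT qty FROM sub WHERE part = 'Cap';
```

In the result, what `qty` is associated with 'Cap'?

20

Base: (Motor, qty=1).
Iteration 1: components of {Motor} -> Panel = 1*2 = 2, Shaft = 1*2 = 2, Spring = 1*2 = 2.
Iteration 2: components of {Panel,Shaft,Spring} -> Nut = 2*3 = 6, Ring = 2*5 = 10, Rod = 2*1 = 2.
Iteration 3: components of {Nut,Ring,Rod} -> Bolt = 10*3 = 30, Cap = 10*2 = 20.
Iteration 4: components of {Bolt,Cap} -> Plate = 20*1 = 20.
Iteration 5: no further components; recursion stops.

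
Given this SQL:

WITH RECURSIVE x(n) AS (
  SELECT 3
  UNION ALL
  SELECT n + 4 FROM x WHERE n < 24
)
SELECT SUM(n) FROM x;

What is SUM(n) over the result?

105

Base: n=3.
Iteration 1: 3 < 24 holds -> n = 3 + 4 = 7.
Iteration 2: 7 < 24 holds -> n = 7 + 4 = 11.
Iteration 3: 11 < 24 holds -> n = 11 + 4 = 15.
Iteration 4: 15 < 24 holds -> n = 15 + 4 = 19.
Iteration 5: 19 < 24 holds -> n = 19 + 4 = 23.
Iteration 6: 23 < 24 holds -> n = 23 + 4 = 27.
Iteration 7: 27 < 24 fails; recursion stops.
SUM(n) = 3 + 7 + 11 + 15 + 19 + 23 + 27 = 105.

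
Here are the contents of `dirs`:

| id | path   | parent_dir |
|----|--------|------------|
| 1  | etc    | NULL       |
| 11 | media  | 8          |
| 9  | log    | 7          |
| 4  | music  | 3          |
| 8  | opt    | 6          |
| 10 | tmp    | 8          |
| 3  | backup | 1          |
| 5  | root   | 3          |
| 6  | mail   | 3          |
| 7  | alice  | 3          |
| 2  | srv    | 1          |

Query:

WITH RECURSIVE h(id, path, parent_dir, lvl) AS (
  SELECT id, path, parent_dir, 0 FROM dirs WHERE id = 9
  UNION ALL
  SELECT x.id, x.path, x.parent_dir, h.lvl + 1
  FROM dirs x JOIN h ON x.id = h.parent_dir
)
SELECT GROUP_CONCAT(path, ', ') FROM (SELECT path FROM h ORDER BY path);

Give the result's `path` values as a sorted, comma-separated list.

alice, backup, etc, log

Base: id=9 (log), parent_dir=7, lvl 0.
Iteration 1: join on id=7 -> alice (id 7, parent_dir=3, lvl 1).
Iteration 2: join on id=3 -> backup (id 3, parent_dir=1, lvl 2).
Iteration 3: join on id=1 -> etc (id 1, parent_dir=NULL, lvl 3).
Iteration 4: parent_dir is NULL; no match; recursion stops.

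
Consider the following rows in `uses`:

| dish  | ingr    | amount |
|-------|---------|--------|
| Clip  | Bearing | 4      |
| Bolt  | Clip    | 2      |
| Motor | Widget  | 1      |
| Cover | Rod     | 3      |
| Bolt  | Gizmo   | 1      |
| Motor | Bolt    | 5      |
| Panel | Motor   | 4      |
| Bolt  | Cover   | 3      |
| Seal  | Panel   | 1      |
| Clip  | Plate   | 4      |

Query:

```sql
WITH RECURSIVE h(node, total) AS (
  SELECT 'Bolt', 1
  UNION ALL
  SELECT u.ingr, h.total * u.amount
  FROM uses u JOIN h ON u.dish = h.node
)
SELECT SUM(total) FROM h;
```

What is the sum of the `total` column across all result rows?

32

Base: (Bolt, total=1).
Iteration 1: components of {Bolt} -> Clip = 1*2 = 2, Cover = 1*3 = 3, Gizmo = 1*1 = 1.
Iteration 2: components of {Clip,Cover,Gizmo} -> Bearing = 2*4 = 8, Plate = 2*4 = 8, Rod = 3*3 = 9.
Iteration 3: no further components; recursion stops.
SUM(total) = 1 + 1 + 3 + 2 + 9 + 8 + 8 = 32.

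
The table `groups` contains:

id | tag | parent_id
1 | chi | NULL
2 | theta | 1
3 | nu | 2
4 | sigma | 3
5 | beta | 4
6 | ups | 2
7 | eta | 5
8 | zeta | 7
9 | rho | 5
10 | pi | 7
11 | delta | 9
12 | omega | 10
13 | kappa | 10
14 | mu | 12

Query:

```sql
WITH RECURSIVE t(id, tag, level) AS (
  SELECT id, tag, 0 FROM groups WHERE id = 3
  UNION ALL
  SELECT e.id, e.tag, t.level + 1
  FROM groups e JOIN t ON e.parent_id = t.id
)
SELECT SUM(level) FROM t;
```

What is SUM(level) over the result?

37

Base: id=3 (nu) at level 0.
Iteration 1: rows with parent_id in {3} -> sigma (id 4, level 1).
Iteration 2: rows with parent_id in {4} -> beta (id 5, level 2).
Iteration 3: rows with parent_id in {5} -> eta (id 7, level 3), rho (id 9, level 3).
Iteration 4: rows with parent_id in {7,9} -> zeta (id 8, level 4), pi (id 10, level 4), delta (id 11, level 4).
Iteration 5: rows with parent_id in {8,10,11} -> omega (id 12, level 5), kappa (id 13, level 5).
Iteration 6: rows with parent_id in {12,13} -> mu (id 14, level 6).
Iteration 7: no rows with parent_id in {14}; recursion stops.
SUM(level) = 0 + 1 + 2 + 3 + 3 + 4 + 4 + 4 + 5 + 5 + 6 = 37.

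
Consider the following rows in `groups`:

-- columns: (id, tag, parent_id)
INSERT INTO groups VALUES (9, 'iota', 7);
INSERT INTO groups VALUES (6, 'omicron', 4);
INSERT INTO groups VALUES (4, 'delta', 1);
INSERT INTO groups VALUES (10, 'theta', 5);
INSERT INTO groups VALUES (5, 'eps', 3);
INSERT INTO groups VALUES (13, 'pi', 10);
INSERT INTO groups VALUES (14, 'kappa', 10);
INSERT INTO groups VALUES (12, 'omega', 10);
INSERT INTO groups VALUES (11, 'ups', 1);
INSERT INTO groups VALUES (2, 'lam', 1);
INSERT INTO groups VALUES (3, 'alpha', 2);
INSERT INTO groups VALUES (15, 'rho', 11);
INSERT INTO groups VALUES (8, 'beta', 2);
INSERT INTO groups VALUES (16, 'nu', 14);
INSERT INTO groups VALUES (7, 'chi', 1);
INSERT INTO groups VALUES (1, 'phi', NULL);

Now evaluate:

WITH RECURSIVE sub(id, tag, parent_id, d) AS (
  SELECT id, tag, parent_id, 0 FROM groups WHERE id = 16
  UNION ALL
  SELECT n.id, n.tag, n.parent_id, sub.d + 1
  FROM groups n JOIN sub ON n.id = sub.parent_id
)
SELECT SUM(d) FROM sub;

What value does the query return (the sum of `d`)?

21

Base: id=16 (nu), parent_id=14, d 0.
Iteration 1: join on id=14 -> kappa (id 14, parent_id=10, d 1).
Iteration 2: join on id=10 -> theta (id 10, parent_id=5, d 2).
Iteration 3: join on id=5 -> eps (id 5, parent_id=3, d 3).
Iteration 4: join on id=3 -> alpha (id 3, parent_id=2, d 4).
Iteration 5: join on id=2 -> lam (id 2, parent_id=1, d 5).
Iteration 6: join on id=1 -> phi (id 1, parent_id=NULL, d 6).
Iteration 7: parent_id is NULL; no match; recursion stops.
SUM(d) = 0 + 1 + 2 + 3 + 4 + 5 + 6 = 21.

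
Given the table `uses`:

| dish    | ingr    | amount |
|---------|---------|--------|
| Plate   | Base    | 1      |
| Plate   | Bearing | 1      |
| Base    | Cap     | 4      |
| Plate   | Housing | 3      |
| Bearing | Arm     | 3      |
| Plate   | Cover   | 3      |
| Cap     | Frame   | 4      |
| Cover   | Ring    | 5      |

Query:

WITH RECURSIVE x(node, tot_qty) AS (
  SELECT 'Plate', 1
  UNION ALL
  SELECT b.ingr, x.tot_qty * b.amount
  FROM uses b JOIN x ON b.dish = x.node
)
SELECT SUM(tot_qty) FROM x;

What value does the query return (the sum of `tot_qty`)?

47

Base: (Plate, tot_qty=1).
Iteration 1: components of {Plate} -> Base = 1*1 = 1, Bearing = 1*1 = 1, Cover = 1*3 = 3, Housing = 1*3 = 3.
Iteration 2: components of {Base,Bearing,Cover,Housing} -> Arm = 1*3 = 3, Cap = 1*4 = 4, Ring = 3*5 = 15.
Iteration 3: components of {Arm,Cap,Ring} -> Frame = 4*4 = 16.
Iteration 4: no further components; recursion stops.
SUM(tot_qty) = 1 + 1 + 1 + 3 + 3 + 4 + 3 + 15 + 16 = 47.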